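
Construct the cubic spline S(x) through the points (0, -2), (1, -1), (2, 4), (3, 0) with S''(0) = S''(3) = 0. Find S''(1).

10

Write m_i for S''(x_i). With h_i = 1, 1, 1 and divided differences Δ_i = 1, 5, -4, the continuity of S' gives the tridiagonal system
  1·m_0 + 4·m_1 + 1·m_2 = 6(Δ_1 - Δ_0) = 24
  1·m_1 + 4·m_2 + 1·m_3 = 6(Δ_2 - Δ_1) = -54
Natural end conditions: m_0 = m_3 = 0.
Hence m_0 = 0, m_1 = 10, m_2 = -16, m_3 = 0.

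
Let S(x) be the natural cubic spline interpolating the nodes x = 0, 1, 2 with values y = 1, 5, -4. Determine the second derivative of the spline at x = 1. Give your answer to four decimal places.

Write M_i for S''(x_i). With h_i = 1, 1 and divided differences Δ_i = 4, -9, the continuity of S' gives the tridiagonal system
  1·M_0 + 4·M_1 + 1·M_2 = 6(Δ_1 - Δ_0) = -78
Natural end conditions: M_0 = M_2 = 0.
Forward elimination and back-substitution give M_0 = 0, M_1 = -39/2, M_2 = 0.

-19.5000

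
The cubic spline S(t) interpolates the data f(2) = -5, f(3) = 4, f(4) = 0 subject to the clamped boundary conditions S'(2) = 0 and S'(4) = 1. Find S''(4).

35

Write M_i for S''(x_i). With h_i = 1, 1 and divided differences Δ_i = 9, -4, the continuity of S' gives the tridiagonal system
  1·M_0 + 4·M_1 + 1·M_2 = 6(Δ_1 - Δ_0) = -78
Clamped end conditions give two more equations: 2h_0·M_0 + h_0·M_1 = 6(Δ_0 - S'(2)) = 54 and h_1·M_1 + 2h_1·M_2 = 6(S'(4) - Δ_1) = 30.
Hence M_0 = 47, M_1 = -40, M_2 = 35.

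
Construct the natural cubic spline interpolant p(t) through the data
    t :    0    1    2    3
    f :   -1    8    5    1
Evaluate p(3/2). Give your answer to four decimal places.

7.4750

Let M_i = p''(x_i). Step sizes h_i = 1, 1, 1; slopes of the chords Δ_i = (y_(i+1) - y_i)/h_i = 9, -3, -4.
  1·M_0 + 4·M_1 + 1·M_2 = 6(Δ_1 - Δ_0) = -72
  1·M_1 + 4·M_2 + 1·M_3 = 6(Δ_2 - Δ_1) = -6
Natural end conditions: M_0 = M_3 = 0.
Solving: M_0 = 0, M_1 = -94/5, M_2 = 16/5, M_3 = 0.
On [1, 2], p(t) = 8 + 41/15·(t - 1) - 47/5·(t - 1)² + 11/3·(t - 1)³.
With (t - 1) = 1/2: p(3/2) = 299/40.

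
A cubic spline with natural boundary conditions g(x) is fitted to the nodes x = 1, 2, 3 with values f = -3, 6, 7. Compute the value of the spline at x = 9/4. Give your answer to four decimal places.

Put M_i = g'' at the i-th knot. Here h = (1, 1) and Δ = (9, 1), so the interior equations h_(i-1)·M_(i-1) + 2(h_(i-1)+h_i)·M_i + h_i·M_(i+1) = 6(Δ_i − Δ_(i-1)) read
  1·M_0 + 4·M_1 + 1·M_2 = 6(Δ_1 - Δ_0) = -48
Natural end conditions: M_0 = M_2 = 0.
Solving the tridiagonal system: M_0 = 0, M_1 = -12, M_2 = 0.
On [2, 3], g(x) = 6 + 5·(x - 2) - 6·(x - 2)² + 2·(x - 2)³.
With (x - 2) = 1/4: g(9/4) = 221/32.

6.9063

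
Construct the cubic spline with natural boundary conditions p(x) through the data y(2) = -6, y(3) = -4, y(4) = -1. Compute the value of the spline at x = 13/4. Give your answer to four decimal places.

Put σ_i = p'' at the i-th knot. Here h = (1, 1) and Δ = (2, 3), so the interior equations h_(i-1)·σ_(i-1) + 2(h_(i-1)+h_i)·σ_i + h_i·σ_(i+1) = 6(Δ_i − Δ_(i-1)) read
  1·σ_0 + 4·σ_1 + 1·σ_2 = 6(Δ_1 - Δ_0) = 6
Natural end conditions: σ_0 = σ_2 = 0.
Solving the tridiagonal system: σ_0 = 0, σ_1 = 3/2, σ_2 = 0.
On [3, 4], p(x) = -4 + 5/2·(x - 3) + 3/4·(x - 3)² - 1/4·(x - 3)³.
With (x - 3) = 1/4: p(13/4) = -853/256.

-3.3320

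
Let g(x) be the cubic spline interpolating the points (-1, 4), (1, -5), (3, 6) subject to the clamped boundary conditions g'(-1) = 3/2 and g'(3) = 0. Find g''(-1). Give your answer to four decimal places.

-16.8750

With M_i denoting the second derivative at x_i, h_i = 2, 2, and Δ_i = (y_(i+1) − y_i)/h_i = -9/2, 11/2:
  2·M_0 + 8·M_1 + 2·M_2 = 6(Δ_1 - Δ_0) = 60
Clamped end conditions give two more equations: 2h_0·M_0 + h_0·M_1 = 6(Δ_0 - g'(-1)) = -36 and h_1·M_1 + 2h_1·M_2 = 6(g'(3) - Δ_1) = -33.
Solving: M_0 = -135/8, M_1 = 63/4, M_2 = -129/8.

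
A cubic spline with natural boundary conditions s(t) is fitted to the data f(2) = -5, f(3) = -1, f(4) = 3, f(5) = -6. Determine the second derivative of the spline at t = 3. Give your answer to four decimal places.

Write σ_i for s''(x_i). With h_i = 1, 1, 1 and divided differences Δ_i = 4, 4, -9, the continuity of s' gives the tridiagonal system
  1·σ_0 + 4·σ_1 + 1·σ_2 = 6(Δ_1 - Δ_0) = 0
  1·σ_1 + 4·σ_2 + 1·σ_3 = 6(Δ_2 - Δ_1) = -78
Natural end conditions: σ_0 = σ_3 = 0.
Solving: σ_0 = 0, σ_1 = 26/5, σ_2 = -104/5, σ_3 = 0.

5.2000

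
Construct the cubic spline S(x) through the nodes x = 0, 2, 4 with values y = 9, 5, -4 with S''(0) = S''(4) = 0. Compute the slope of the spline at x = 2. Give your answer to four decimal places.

With m_i denoting the second derivative at x_i, h_i = 2, 2, and Δ_i = (y_(i+1) − y_i)/h_i = -2, -9/2:
  2·m_0 + 8·m_1 + 2·m_2 = 6(Δ_1 - Δ_0) = -15
Natural end conditions: m_0 = m_2 = 0.
Solving: m_0 = 0, m_1 = -15/8, m_2 = 0.
On [2, 4], S'(x) = b_1 + 2c_1·(x - 2) + 3d_1·(x - 2)² with b_1 = Δ_1 - h_1(2m_1 + m_2)/6 = -13/4, c_1 = m_1/2 = -15/16, d_1 = (m_2 - m_1)/(6h_1) = 5/32. So S'(2) = -13/4.

-3.2500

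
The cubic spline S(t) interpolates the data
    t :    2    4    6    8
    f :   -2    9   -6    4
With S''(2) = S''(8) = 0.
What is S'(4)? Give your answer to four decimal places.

With σ_i denoting the second derivative at x_i, h_i = 2, 2, 2, and Δ_i = (y_(i+1) − y_i)/h_i = 11/2, -15/2, 5:
  2·σ_0 + 8·σ_1 + 2·σ_2 = 6(Δ_1 - Δ_0) = -78
  2·σ_1 + 8·σ_2 + 2·σ_3 = 6(Δ_2 - Δ_1) = 75
Natural end conditions: σ_0 = σ_3 = 0.
Solving: σ_0 = 0, σ_1 = -129/10, σ_2 = 63/5, σ_3 = 0.
On [4, 6], S'(t) = b_1 + 2c_1·(t - 4) + 3d_1·(t - 4)² with b_1 = Δ_1 - h_1(2σ_1 + σ_2)/6 = -31/10, c_1 = σ_1/2 = -129/20, d_1 = (σ_2 - σ_1)/(6h_1) = 17/8. So S'(4) = -31/10.

-3.1000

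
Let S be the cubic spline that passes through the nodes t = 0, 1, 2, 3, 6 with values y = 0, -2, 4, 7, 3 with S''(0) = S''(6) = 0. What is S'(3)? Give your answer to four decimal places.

0.9943

Write σ_i for S''(x_i). With h_i = 1, 1, 1, 3 and divided differences Δ_i = -2, 6, 3, -4/3, the continuity of S' gives the tridiagonal system
  1·σ_0 + 4·σ_1 + 1·σ_2 = 6(Δ_1 - Δ_0) = 48
  1·σ_1 + 4·σ_2 + 1·σ_3 = 6(Δ_2 - Δ_1) = -18
  1·σ_2 + 8·σ_3 + 3·σ_4 = 6(Δ_3 - Δ_2) = -26
Natural end conditions: σ_0 = σ_4 = 0.
Forward elimination and back-substitution give σ_0 = 0, σ_1 = 803/58, σ_2 = -214/29, σ_3 = -135/58, σ_4 = 0.
On [3, 6], S'(t) = b_3 + 2c_3·(t - 3) + 3d_3·(t - 3)² with b_3 = Δ_3 - h_3(2σ_3 + σ_4)/6 = 173/174, c_3 = σ_3/2 = -135/116, d_3 = (σ_4 - σ_3)/(6h_3) = 15/116. So S'(3) = 173/174.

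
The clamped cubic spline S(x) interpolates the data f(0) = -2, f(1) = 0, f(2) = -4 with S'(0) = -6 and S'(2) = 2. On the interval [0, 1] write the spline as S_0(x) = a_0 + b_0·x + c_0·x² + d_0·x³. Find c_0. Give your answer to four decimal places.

18.5000

Write M_i for S''(x_i). With h_i = 1, 1 and divided differences Δ_i = 2, -4, the continuity of S' gives the tridiagonal system
  1·M_0 + 4·M_1 + 1·M_2 = 6(Δ_1 - Δ_0) = -36
Clamped end conditions give two more equations: 2h_0·M_0 + h_0·M_1 = 6(Δ_0 - S'(0)) = 48 and h_1·M_1 + 2h_1·M_2 = 6(S'(2) - Δ_1) = 36.
Hence M_0 = 37, M_1 = -26, M_2 = 31.
On [0, 1], with S_0(x) = a_0 + b_0·x + c_0·x² + d_0·x³: c_0 = M_0/2 = 37/2, d_0 = (M_1 - M_0)/(6h_0) = -21/2, b_0 = Δ_0 - h_0(2M_0 + M_1)/6 = -6.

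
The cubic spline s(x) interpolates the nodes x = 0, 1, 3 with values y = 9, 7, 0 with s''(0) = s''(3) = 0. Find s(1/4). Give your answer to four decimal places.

8.5586

Let M_i = s''(x_i). Step sizes h_i = 1, 2; slopes of the chords Δ_i = (y_(i+1) - y_i)/h_i = -2, -7/2.
  1·M_0 + 6·M_1 + 2·M_2 = 6(Δ_1 - Δ_0) = -9
Natural end conditions: M_0 = M_2 = 0.
Solving: M_0 = 0, M_1 = -3/2, M_2 = 0.
On [0, 1], s(x) = 9 - 7/4·x + 0·x² - 1/4·x³.
With x = 1/4: s(1/4) = 2191/256.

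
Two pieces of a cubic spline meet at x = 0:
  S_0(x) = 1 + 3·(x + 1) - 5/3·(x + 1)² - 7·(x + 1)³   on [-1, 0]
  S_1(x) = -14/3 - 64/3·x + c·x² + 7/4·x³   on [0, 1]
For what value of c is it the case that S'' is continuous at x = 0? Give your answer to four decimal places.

S_0''(x) = -10/3 - 42·(x + 1), so S_0''(0) = -136/3. On the right, S_1''(0) = 2c, so c = -68/3.

-22.6667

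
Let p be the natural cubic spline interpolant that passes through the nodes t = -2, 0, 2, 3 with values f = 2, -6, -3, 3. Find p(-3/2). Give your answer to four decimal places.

-0.5114

With σ_i denoting the second derivative at x_i, h_i = 2, 2, 1, and Δ_i = (y_(i+1) − y_i)/h_i = -4, 3/2, 6:
  2·σ_0 + 8·σ_1 + 2·σ_2 = 6(Δ_1 - Δ_0) = 33
  2·σ_1 + 6·σ_2 + 1·σ_3 = 6(Δ_2 - Δ_1) = 27
Natural end conditions: σ_0 = σ_3 = 0.
Solving: σ_0 = 0, σ_1 = 36/11, σ_2 = 75/22, σ_3 = 0.
On [-2, 0], p(t) = 2 - 56/11·(t + 2) + 0·(t + 2)² + 3/11·(t + 2)³.
With (t + 2) = 1/2: p(-3/2) = -45/88.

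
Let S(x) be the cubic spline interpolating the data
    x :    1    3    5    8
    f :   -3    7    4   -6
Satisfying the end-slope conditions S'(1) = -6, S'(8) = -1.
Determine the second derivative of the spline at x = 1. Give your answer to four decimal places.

21.6892

Put σ_i = S'' at the i-th knot. Here h = (2, 2, 3) and Δ = (5, -3/2, -10/3), so the interior equations h_(i-1)·σ_(i-1) + 2(h_(i-1)+h_i)·σ_i + h_i·σ_(i+1) = 6(Δ_i − Δ_(i-1)) read
  2·σ_0 + 8·σ_1 + 2·σ_2 = 6(Δ_1 - Δ_0) = -39
  2·σ_1 + 10·σ_2 + 3·σ_3 = 6(Δ_2 - Δ_1) = -11
Clamped end conditions give two more equations: 2h_0·σ_0 + h_0·σ_1 = 6(Δ_0 - S'(1)) = 66 and h_2·σ_2 + 2h_2·σ_3 = 6(S'(8) - Δ_2) = 14.
Hence σ_0 = 1605/74, σ_1 = -384/37, σ_2 = 12/37, σ_3 = 241/111.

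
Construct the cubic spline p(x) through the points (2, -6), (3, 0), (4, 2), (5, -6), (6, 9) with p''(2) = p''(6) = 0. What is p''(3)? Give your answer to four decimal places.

Put σ_i = p'' at the i-th knot. Here h = (1, 1, 1, 1) and Δ = (6, 2, -8, 15), so the interior equations h_(i-1)·σ_(i-1) + 2(h_(i-1)+h_i)·σ_i + h_i·σ_(i+1) = 6(Δ_i − Δ_(i-1)) read
  1·σ_0 + 4·σ_1 + 1·σ_2 = 6(Δ_1 - Δ_0) = -24
  1·σ_1 + 4·σ_2 + 1·σ_3 = 6(Δ_2 - Δ_1) = -60
  1·σ_2 + 4·σ_3 + 1·σ_4 = 6(Δ_3 - Δ_2) = 138
Natural end conditions: σ_0 = σ_4 = 0.
Hence σ_0 = 0, σ_1 = 9/28, σ_2 = -177/7, σ_3 = 1143/28, σ_4 = 0.

0.3214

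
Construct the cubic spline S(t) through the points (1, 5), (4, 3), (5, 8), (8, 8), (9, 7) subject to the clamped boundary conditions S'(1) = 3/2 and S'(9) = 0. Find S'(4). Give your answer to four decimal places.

3.4896

Let M_i = S''(x_i). Step sizes h_i = 3, 1, 3, 1; slopes of the chords Δ_i = (y_(i+1) - y_i)/h_i = -2/3, 5, 0, -1.
  3·M_0 + 8·M_1 + 1·M_2 = 6(Δ_1 - Δ_0) = 34
  1·M_1 + 8·M_2 + 3·M_3 = 6(Δ_2 - Δ_1) = -30
  3·M_2 + 8·M_3 + 1·M_4 = 6(Δ_3 - Δ_2) = -6
Clamped end conditions give two more equations: 2h_0·M_0 + h_0·M_1 = 6(Δ_0 - S'(1)) = -13 and h_3·M_3 + 2h_3·M_4 = 6(S'(9) - Δ_3) = 6.
Solving the tridiagonal system: M_0 = -815/144, M_1 = 503/72, M_2 = -707/144, M_3 = 55/72, M_4 = 377/144.
On [4, 5], S'(t) = b_1 + 2c_1·(t - 4) + 3d_1·(t - 4)² with b_1 = Δ_1 - h_1(2M_1 + M_2)/6 = 335/96, c_1 = M_1/2 = 503/144, d_1 = (M_2 - M_1)/(6h_1) = -571/288. So S'(4) = 335/96.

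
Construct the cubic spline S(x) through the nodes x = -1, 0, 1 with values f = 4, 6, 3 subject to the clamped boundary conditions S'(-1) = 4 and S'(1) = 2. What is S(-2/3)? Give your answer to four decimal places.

5.2778

Let M_i = S''(x_i). Step sizes h_i = 1, 1; slopes of the chords Δ_i = (y_(i+1) - y_i)/h_i = 2, -3.
  1·M_0 + 4·M_1 + 1·M_2 = 6(Δ_1 - Δ_0) = -30
Clamped end conditions give two more equations: 2h_0·M_0 + h_0·M_1 = 6(Δ_0 - S'(-1)) = -12 and h_1·M_1 + 2h_1·M_2 = 6(S'(1) - Δ_1) = 30.
Solving: M_0 = 1/2, M_1 = -13, M_2 = 43/2.
On [-1, 0], S(x) = 4 + 4·(x + 1) + 1/4·(x + 1)² - 9/4·(x + 1)³.
With (x + 1) = 1/3: S(-2/3) = 95/18.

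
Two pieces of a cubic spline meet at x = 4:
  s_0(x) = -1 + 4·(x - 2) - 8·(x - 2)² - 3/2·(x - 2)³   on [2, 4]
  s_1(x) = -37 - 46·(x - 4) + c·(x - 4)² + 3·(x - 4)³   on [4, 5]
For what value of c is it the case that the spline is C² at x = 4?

s_0''(x) = -16 - 9·(x - 2), so s_0''(4) = -34. On the right, s_1''(4) = 2c, so c = -17.

-17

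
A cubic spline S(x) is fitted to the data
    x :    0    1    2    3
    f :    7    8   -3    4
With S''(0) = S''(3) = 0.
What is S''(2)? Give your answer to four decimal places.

33.6000

Write σ_i for S''(x_i). With h_i = 1, 1, 1 and divided differences Δ_i = 1, -11, 7, the continuity of S' gives the tridiagonal system
  1·σ_0 + 4·σ_1 + 1·σ_2 = 6(Δ_1 - Δ_0) = -72
  1·σ_1 + 4·σ_2 + 1·σ_3 = 6(Δ_2 - Δ_1) = 108
Natural end conditions: σ_0 = σ_3 = 0.
Hence σ_0 = 0, σ_1 = -132/5, σ_2 = 168/5, σ_3 = 0.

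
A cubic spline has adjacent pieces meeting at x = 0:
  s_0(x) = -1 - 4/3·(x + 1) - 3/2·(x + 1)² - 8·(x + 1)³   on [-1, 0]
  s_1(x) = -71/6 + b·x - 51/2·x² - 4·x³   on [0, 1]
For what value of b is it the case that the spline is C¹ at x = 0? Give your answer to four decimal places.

-28.3333

s_0'(x) = -4/3 - 3·(x + 1) - 24·(x + 1)², so s_0'(0) = -85/3. On the right, s_1'(0) = b, so b = -85/3.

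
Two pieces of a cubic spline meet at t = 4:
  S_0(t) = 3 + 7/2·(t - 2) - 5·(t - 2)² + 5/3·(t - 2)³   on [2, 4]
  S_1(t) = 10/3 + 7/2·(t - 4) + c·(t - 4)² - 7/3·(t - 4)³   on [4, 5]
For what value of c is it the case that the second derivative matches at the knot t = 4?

S_0''(t) = -10 + 10·(t - 2), so S_0''(4) = 10. On the right, S_1''(4) = 2c, so c = 5.

5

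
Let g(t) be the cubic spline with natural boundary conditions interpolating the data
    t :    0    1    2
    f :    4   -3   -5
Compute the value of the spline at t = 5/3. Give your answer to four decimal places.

-4.7037

Let m_i = g''(x_i). Step sizes h_i = 1, 1; slopes of the chords Δ_i = (y_(i+1) - y_i)/h_i = -7, -2.
  1·m_0 + 4·m_1 + 1·m_2 = 6(Δ_1 - Δ_0) = 30
Natural end conditions: m_0 = m_2 = 0.
Solving: m_0 = 0, m_1 = 15/2, m_2 = 0.
On [1, 2], g(t) = -3 - 9/2·(t - 1) + 15/4·(t - 1)² - 5/4·(t - 1)³.
With (t - 1) = 2/3: g(5/3) = -127/27.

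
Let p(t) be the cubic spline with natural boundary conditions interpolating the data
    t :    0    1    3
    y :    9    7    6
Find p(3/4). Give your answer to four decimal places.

7.4180

Write σ_i for p''(x_i). With h_i = 1, 2 and divided differences Δ_i = -2, -1/2, the continuity of p' gives the tridiagonal system
  1·σ_0 + 6·σ_1 + 2·σ_2 = 6(Δ_1 - Δ_0) = 9
Natural end conditions: σ_0 = σ_2 = 0.
Solving the tridiagonal system: σ_0 = 0, σ_1 = 3/2, σ_2 = 0.
On [0, 1], p(t) = 9 - 9/4·t + 0·t² + 1/4·t³.
With t = 3/4: p(3/4) = 1899/256.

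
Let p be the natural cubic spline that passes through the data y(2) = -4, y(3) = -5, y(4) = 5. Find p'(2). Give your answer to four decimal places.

-3.7500

Put m_i = p'' at the i-th knot. Here h = (1, 1) and Δ = (-1, 10), so the interior equations h_(i-1)·m_(i-1) + 2(h_(i-1)+h_i)·m_i + h_i·m_(i+1) = 6(Δ_i − Δ_(i-1)) read
  1·m_0 + 4·m_1 + 1·m_2 = 6(Δ_1 - Δ_0) = 66
Natural end conditions: m_0 = m_2 = 0.
Solving: m_0 = 0, m_1 = 33/2, m_2 = 0.
On [2, 3], p'(x) = b_0 + 2c_0·(x - 2) + 3d_0·(x - 2)² with b_0 = Δ_0 - h_0(2m_0 + m_1)/6 = -15/4, c_0 = m_0/2 = 0, d_0 = (m_1 - m_0)/(6h_0) = 11/4. So p'(2) = -15/4.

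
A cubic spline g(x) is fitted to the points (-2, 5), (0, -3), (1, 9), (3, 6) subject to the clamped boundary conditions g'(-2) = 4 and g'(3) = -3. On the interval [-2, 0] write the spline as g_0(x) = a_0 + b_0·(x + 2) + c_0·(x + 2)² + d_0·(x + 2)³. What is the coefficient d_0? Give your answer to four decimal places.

4.5234

Let m_i = g''(x_i). Step sizes h_i = 2, 1, 2; slopes of the chords Δ_i = (y_(i+1) - y_i)/h_i = -4, 12, -3/2.
  2·m_0 + 6·m_1 + 1·m_2 = 6(Δ_1 - Δ_0) = 96
  1·m_1 + 6·m_2 + 2·m_3 = 6(Δ_2 - Δ_1) = -81
Clamped end conditions give two more equations: 2h_0·m_0 + h_0·m_1 = 6(Δ_0 - g'(-2)) = -48 and h_2·m_2 + 2h_2·m_3 = 6(g'(3) - Δ_2) = -9.
Solving: m_0 = -835/32, m_1 = 451/16, m_2 = -335/16, m_3 = 263/32.
On [-2, 0], with g_0(x) = a_0 + b_0·(x + 2) + c_0·(x + 2)² + d_0·(x + 2)³: c_0 = m_0/2 = -835/64, d_0 = (m_1 - m_0)/(6h_0) = 579/128, b_0 = Δ_0 - h_0(2m_0 + m_1)/6 = 4.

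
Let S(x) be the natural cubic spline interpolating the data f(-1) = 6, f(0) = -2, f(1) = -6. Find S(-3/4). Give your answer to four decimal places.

3.7656

With m_i denoting the second derivative at x_i, h_i = 1, 1, and Δ_i = (y_(i+1) − y_i)/h_i = -8, -4:
  1·m_0 + 4·m_1 + 1·m_2 = 6(Δ_1 - Δ_0) = 24
Natural end conditions: m_0 = m_2 = 0.
Solving the tridiagonal system: m_0 = 0, m_1 = 6, m_2 = 0.
On [-1, 0], S(x) = 6 - 9·(x + 1) + 0·(x + 1)² + 1·(x + 1)³.
With (x + 1) = 1/4: S(-3/4) = 241/64.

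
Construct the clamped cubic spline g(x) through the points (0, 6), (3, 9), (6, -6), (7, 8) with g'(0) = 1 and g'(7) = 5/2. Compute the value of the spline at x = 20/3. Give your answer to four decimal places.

5.0203

Write m_i for g''(x_i). With h_i = 3, 3, 1 and divided differences Δ_i = 1, -5, 14, the continuity of g' gives the tridiagonal system
  3·m_0 + 12·m_1 + 3·m_2 = 6(Δ_1 - Δ_0) = -36
  3·m_1 + 8·m_2 + 1·m_3 = 6(Δ_2 - Δ_1) = 114
Clamped end conditions give two more equations: 2h_0·m_0 + h_0·m_1 = 6(Δ_0 - g'(0)) = 0 and h_2·m_2 + 2h_2·m_3 = 6(g'(7) - Δ_2) = -69.
Forward elimination and back-substitution give m_0 = 159/31, m_1 = -318/31, m_2 = 741/31, m_3 = -1440/31.
On [6, 7], g(x) = -6 + 427/31·(x - 6) + 741/62·(x - 6)² - 727/62·(x - 6)³.
With (x - 6) = 2/3: g(20/3) = 4202/837.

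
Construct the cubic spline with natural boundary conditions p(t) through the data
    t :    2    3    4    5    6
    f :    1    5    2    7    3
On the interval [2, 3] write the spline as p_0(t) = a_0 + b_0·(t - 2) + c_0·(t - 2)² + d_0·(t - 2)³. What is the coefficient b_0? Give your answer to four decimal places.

6.6071

Put M_i = p'' at the i-th knot. Here h = (1, 1, 1, 1) and Δ = (4, -3, 5, -4), so the interior equations h_(i-1)·M_(i-1) + 2(h_(i-1)+h_i)·M_i + h_i·M_(i+1) = 6(Δ_i − Δ_(i-1)) read
  1·M_0 + 4·M_1 + 1·M_2 = 6(Δ_1 - Δ_0) = -42
  1·M_1 + 4·M_2 + 1·M_3 = 6(Δ_2 - Δ_1) = 48
  1·M_2 + 4·M_3 + 1·M_4 = 6(Δ_3 - Δ_2) = -54
Natural end conditions: M_0 = M_4 = 0.
Solving: M_0 = 0, M_1 = -219/14, M_2 = 144/7, M_3 = -261/14, M_4 = 0.
On [2, 3], with p_0(t) = a_0 + b_0·(t - 2) + c_0·(t - 2)² + d_0·(t - 2)³: c_0 = M_0/2 = 0, d_0 = (M_1 - M_0)/(6h_0) = -73/28, b_0 = Δ_0 - h_0(2M_0 + M_1)/6 = 185/28.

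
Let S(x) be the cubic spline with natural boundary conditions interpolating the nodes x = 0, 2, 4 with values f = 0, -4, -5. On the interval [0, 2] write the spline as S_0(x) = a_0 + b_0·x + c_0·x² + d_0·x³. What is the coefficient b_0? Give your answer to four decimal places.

-2.3750

With m_i denoting the second derivative at x_i, h_i = 2, 2, and Δ_i = (y_(i+1) − y_i)/h_i = -2, -1/2:
  2·m_0 + 8·m_1 + 2·m_2 = 6(Δ_1 - Δ_0) = 9
Natural end conditions: m_0 = m_2 = 0.
Forward elimination and back-substitution give m_0 = 0, m_1 = 9/8, m_2 = 0.
On [0, 2], with S_0(x) = a_0 + b_0·x + c_0·x² + d_0·x³: c_0 = m_0/2 = 0, d_0 = (m_1 - m_0)/(6h_0) = 3/32, b_0 = Δ_0 - h_0(2m_0 + m_1)/6 = -19/8.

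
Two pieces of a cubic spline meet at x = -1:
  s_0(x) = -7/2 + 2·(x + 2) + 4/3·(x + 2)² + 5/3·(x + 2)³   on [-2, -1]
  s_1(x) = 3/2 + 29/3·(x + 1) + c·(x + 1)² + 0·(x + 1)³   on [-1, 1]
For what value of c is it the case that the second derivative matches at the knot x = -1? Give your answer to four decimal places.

6.3333

s_0''(x) = 8/3 + 10·(x + 2), so s_0''(-1) = 38/3. On the right, s_1''(-1) = 2c, so c = 19/3.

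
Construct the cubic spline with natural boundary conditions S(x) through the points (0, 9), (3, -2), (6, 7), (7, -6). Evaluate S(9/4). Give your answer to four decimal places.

-2.6897

Let σ_i = S''(x_i). Step sizes h_i = 3, 3, 1; slopes of the chords Δ_i = (y_(i+1) - y_i)/h_i = -11/3, 3, -13.
  3·σ_0 + 12·σ_1 + 3·σ_2 = 6(Δ_1 - Δ_0) = 40
  3·σ_1 + 8·σ_2 + 1·σ_3 = 6(Δ_2 - Δ_1) = -96
Natural end conditions: σ_0 = σ_3 = 0.
Forward elimination and back-substitution give σ_0 = 0, σ_1 = 608/87, σ_2 = -424/29, σ_3 = 0.
On [0, 3], S(x) = 9 - 623/87·x + 0·x² + 304/783·x³.
With x = 9/4: S(9/4) = -78/29.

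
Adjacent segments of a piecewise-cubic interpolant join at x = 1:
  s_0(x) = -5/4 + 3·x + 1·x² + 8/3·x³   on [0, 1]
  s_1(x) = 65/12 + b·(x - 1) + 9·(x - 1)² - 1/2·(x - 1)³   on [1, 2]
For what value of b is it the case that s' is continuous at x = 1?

13

s_0'(x) = 3 + 2·x + 8·x², so s_0'(1) = 13. On the right, s_1'(1) = b, so b = 13.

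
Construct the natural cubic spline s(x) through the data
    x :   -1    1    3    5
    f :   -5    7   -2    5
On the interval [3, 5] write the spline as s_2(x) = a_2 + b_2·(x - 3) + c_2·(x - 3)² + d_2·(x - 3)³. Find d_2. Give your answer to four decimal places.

Write M_i for s''(x_i). With h_i = 2, 2, 2 and divided differences Δ_i = 6, -9/2, 7/2, the continuity of s' gives the tridiagonal system
  2·M_0 + 8·M_1 + 2·M_2 = 6(Δ_1 - Δ_0) = -63
  2·M_1 + 8·M_2 + 2·M_3 = 6(Δ_2 - Δ_1) = 48
Natural end conditions: M_0 = M_3 = 0.
Forward elimination and back-substitution give M_0 = 0, M_1 = -10, M_2 = 17/2, M_3 = 0.
On [3, 5], with s_2(x) = a_2 + b_2·(x - 3) + c_2·(x - 3)² + d_2·(x - 3)³: c_2 = M_2/2 = 17/4, d_2 = (M_3 - M_2)/(6h_2) = -17/24, b_2 = Δ_2 - h_2(2M_2 + M_3)/6 = -13/6.

-0.7083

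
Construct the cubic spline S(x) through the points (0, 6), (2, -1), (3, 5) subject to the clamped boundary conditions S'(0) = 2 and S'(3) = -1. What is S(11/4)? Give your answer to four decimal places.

Write σ_i for S''(x_i). With h_i = 2, 1 and divided differences Δ_i = -7/2, 6, the continuity of S' gives the tridiagonal system
  2·σ_0 + 6·σ_1 + 1·σ_2 = 6(Δ_1 - Δ_0) = 57
Clamped end conditions give two more equations: 2h_0·σ_0 + h_0·σ_1 = 6(Δ_0 - S'(0)) = -33 and h_1·σ_1 + 2h_1·σ_2 = 6(S'(3) - Δ_1) = -42.
Solving the tridiagonal system: σ_0 = -75/4, σ_1 = 21, σ_2 = -63/2.
On [2, 3], S(x) = -1 + 17/4·(x - 2) + 21/2·(x - 2)² - 35/4·(x - 2)³.
With (x - 2) = 3/4: S(11/4) = 1127/256.

4.4023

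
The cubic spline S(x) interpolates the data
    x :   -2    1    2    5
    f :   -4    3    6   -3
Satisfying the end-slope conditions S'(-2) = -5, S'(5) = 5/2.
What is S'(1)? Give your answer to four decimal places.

4.8273

With M_i denoting the second derivative at x_i, h_i = 3, 1, 3, and Δ_i = (y_(i+1) − y_i)/h_i = 7/3, 3, -3:
  3·M_0 + 8·M_1 + 1·M_2 = 6(Δ_1 - Δ_0) = 4
  1·M_1 + 8·M_2 + 3·M_3 = 6(Δ_2 - Δ_1) = -36
Clamped end conditions give two more equations: 2h_0·M_0 + h_0·M_1 = 6(Δ_0 - S'(-2)) = 44 and h_2·M_2 + 2h_2·M_3 = 6(S'(5) - Δ_2) = 33.
Forward elimination and back-substitution give M_0 = 1339/165, M_1 = -86/55, M_2 = -431/55, M_3 = 518/55.
On [1, 2], S'(x) = b_1 + 2c_1·(x - 1) + 3d_1·(x - 1)² with b_1 = Δ_1 - h_1(2M_1 + M_2)/6 = 531/110, c_1 = M_1/2 = -43/55, d_1 = (M_2 - M_1)/(6h_1) = -23/22. So S'(1) = 531/110.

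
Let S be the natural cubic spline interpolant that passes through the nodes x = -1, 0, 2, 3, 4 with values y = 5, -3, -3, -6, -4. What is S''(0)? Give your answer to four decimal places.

With σ_i denoting the second derivative at x_i, h_i = 1, 2, 1, 1, and Δ_i = (y_(i+1) − y_i)/h_i = -8, 0, -3, 2:
  1·σ_0 + 6·σ_1 + 2·σ_2 = 6(Δ_1 - Δ_0) = 48
  2·σ_1 + 6·σ_2 + 1·σ_3 = 6(Δ_2 - Δ_1) = -18
  1·σ_2 + 4·σ_3 + 1·σ_4 = 6(Δ_3 - Δ_2) = 30
Natural end conditions: σ_0 = σ_4 = 0.
Hence σ_0 = 0, σ_1 = 654/61, σ_2 = -498/61, σ_3 = 582/61, σ_4 = 0.

10.7213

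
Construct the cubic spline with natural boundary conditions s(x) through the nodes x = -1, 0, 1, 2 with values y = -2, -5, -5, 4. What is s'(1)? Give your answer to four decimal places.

With M_i denoting the second derivative at x_i, h_i = 1, 1, 1, and Δ_i = (y_(i+1) − y_i)/h_i = -3, 0, 9:
  1·M_0 + 4·M_1 + 1·M_2 = 6(Δ_1 - Δ_0) = 18
  1·M_1 + 4·M_2 + 1·M_3 = 6(Δ_2 - Δ_1) = 54
Natural end conditions: M_0 = M_3 = 0.
Solving the tridiagonal system: M_0 = 0, M_1 = 6/5, M_2 = 66/5, M_3 = 0.
On [1, 2], s'(x) = b_2 + 2c_2·(x - 1) + 3d_2·(x - 1)² with b_2 = Δ_2 - h_2(2M_2 + M_3)/6 = 23/5, c_2 = M_2/2 = 33/5, d_2 = (M_3 - M_2)/(6h_2) = -11/5. So s'(1) = 23/5.

4.6000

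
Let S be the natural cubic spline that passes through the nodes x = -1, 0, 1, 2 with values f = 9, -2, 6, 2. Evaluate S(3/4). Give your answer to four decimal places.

4.0906

With M_i denoting the second derivative at x_i, h_i = 1, 1, 1, and Δ_i = (y_(i+1) − y_i)/h_i = -11, 8, -4:
  1·M_0 + 4·M_1 + 1·M_2 = 6(Δ_1 - Δ_0) = 114
  1·M_1 + 4·M_2 + 1·M_3 = 6(Δ_2 - Δ_1) = -72
Natural end conditions: M_0 = M_3 = 0.
Forward elimination and back-substitution give M_0 = 0, M_1 = 176/5, M_2 = -134/5, M_3 = 0.
On [0, 1], S(x) = -2 + 11/15·x + 88/5·x² - 31/3·x³.
With x = 3/4: S(3/4) = 1309/320.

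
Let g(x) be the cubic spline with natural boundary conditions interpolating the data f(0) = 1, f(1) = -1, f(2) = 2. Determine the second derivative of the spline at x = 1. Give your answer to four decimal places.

7.5000

Let σ_i = g''(x_i). Step sizes h_i = 1, 1; slopes of the chords Δ_i = (y_(i+1) - y_i)/h_i = -2, 3.
  1·σ_0 + 4·σ_1 + 1·σ_2 = 6(Δ_1 - Δ_0) = 30
Natural end conditions: σ_0 = σ_2 = 0.
Solving the tridiagonal system: σ_0 = 0, σ_1 = 15/2, σ_2 = 0.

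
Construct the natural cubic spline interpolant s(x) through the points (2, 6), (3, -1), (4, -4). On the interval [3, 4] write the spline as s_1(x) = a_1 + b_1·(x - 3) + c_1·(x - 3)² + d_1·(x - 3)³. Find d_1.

With M_i denoting the second derivative at x_i, h_i = 1, 1, and Δ_i = (y_(i+1) − y_i)/h_i = -7, -3:
  1·M_0 + 4·M_1 + 1·M_2 = 6(Δ_1 - Δ_0) = 24
Natural end conditions: M_0 = M_2 = 0.
Hence M_0 = 0, M_1 = 6, M_2 = 0.
On [3, 4], with s_1(x) = a_1 + b_1·(x - 3) + c_1·(x - 3)² + d_1·(x - 3)³: c_1 = M_1/2 = 3, d_1 = (M_2 - M_1)/(6h_1) = -1, b_1 = Δ_1 - h_1(2M_1 + M_2)/6 = -5.

-1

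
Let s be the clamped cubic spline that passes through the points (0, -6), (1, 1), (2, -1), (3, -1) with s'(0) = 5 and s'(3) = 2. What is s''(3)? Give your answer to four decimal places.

2.4000

Write m_i for s''(x_i). With h_i = 1, 1, 1 and divided differences Δ_i = 7, -2, 0, the continuity of s' gives the tridiagonal system
  1·m_0 + 4·m_1 + 1·m_2 = 6(Δ_1 - Δ_0) = -54
  1·m_1 + 4·m_2 + 1·m_3 = 6(Δ_2 - Δ_1) = 12
Clamped end conditions give two more equations: 2h_0·m_0 + h_0·m_1 = 6(Δ_0 - s'(0)) = 12 and h_2·m_2 + 2h_2·m_3 = 6(s'(3) - Δ_2) = 12.
Forward elimination and back-substitution give m_0 = 78/5, m_1 = -96/5, m_2 = 36/5, m_3 = 12/5.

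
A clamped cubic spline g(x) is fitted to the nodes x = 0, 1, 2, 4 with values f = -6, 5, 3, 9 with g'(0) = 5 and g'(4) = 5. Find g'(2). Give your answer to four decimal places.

Let m_i = g''(x_i). Step sizes h_i = 1, 1, 2; slopes of the chords Δ_i = (y_(i+1) - y_i)/h_i = 11, -2, 3.
  1·m_0 + 4·m_1 + 1·m_2 = 6(Δ_1 - Δ_0) = -78
  1·m_1 + 6·m_2 + 2·m_3 = 6(Δ_2 - Δ_1) = 30
Clamped end conditions give two more equations: 2h_0·m_0 + h_0·m_1 = 6(Δ_0 - g'(0)) = 36 and h_2·m_2 + 2h_2·m_3 = 6(g'(4) - Δ_2) = 12.
Hence m_0 = 366/11, m_1 = -336/11, m_2 = 120/11, m_3 = -27/11.
On [2, 4], g'(x) = b_2 + 2c_2·(x - 2) + 3d_2·(x - 2)² with b_2 = Δ_2 - h_2(2m_2 + m_3)/6 = -38/11, c_2 = m_2/2 = 60/11, d_2 = (m_3 - m_2)/(6h_2) = -49/44. So g'(2) = -38/11.

-3.4545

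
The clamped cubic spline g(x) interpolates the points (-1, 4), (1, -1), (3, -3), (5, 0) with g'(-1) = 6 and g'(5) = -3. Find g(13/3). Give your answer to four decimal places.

Put σ_i = g'' at the i-th knot. Here h = (2, 2, 2) and Δ = (-5/2, -1, 3/2), so the interior equations h_(i-1)·σ_(i-1) + 2(h_(i-1)+h_i)·σ_i + h_i·σ_(i+1) = 6(Δ_i − Δ_(i-1)) read
  2·σ_0 + 8·σ_1 + 2·σ_2 = 6(Δ_1 - Δ_0) = 9
  2·σ_1 + 8·σ_2 + 2·σ_3 = 6(Δ_2 - Δ_1) = 15
Clamped end conditions give two more equations: 2h_0·σ_0 + h_0·σ_1 = 6(Δ_0 - g'(-1)) = -51 and h_2·σ_2 + 2h_2·σ_3 = 6(g'(5) - Δ_2) = -27.
Solving the tridiagonal system: σ_0 = -74/5, σ_1 = 41/10, σ_2 = 29/10, σ_3 = -41/5.
On [3, 5], g(x) = -3 + 23/10·(x - 3) + 29/20·(x - 3)² - 37/40·(x - 3)³.
With (x - 3) = 4/3: g(13/3) = 61/135.

0.4519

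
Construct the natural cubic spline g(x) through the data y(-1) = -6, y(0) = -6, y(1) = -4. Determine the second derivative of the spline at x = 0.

3

With M_i denoting the second derivative at x_i, h_i = 1, 1, and Δ_i = (y_(i+1) − y_i)/h_i = 0, 2:
  1·M_0 + 4·M_1 + 1·M_2 = 6(Δ_1 - Δ_0) = 12
Natural end conditions: M_0 = M_2 = 0.
Forward elimination and back-substitution give M_0 = 0, M_1 = 3, M_2 = 0.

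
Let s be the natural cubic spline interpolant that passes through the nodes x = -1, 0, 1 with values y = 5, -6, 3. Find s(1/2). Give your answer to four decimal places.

-3.3750

Let m_i = s''(x_i). Step sizes h_i = 1, 1; slopes of the chords Δ_i = (y_(i+1) - y_i)/h_i = -11, 9.
  1·m_0 + 4·m_1 + 1·m_2 = 6(Δ_1 - Δ_0) = 120
Natural end conditions: m_0 = m_2 = 0.
Hence m_0 = 0, m_1 = 30, m_2 = 0.
On [0, 1], s(x) = -6 - 1·x + 15·x² - 5·x³.
With x = 1/2: s(1/2) = -27/8.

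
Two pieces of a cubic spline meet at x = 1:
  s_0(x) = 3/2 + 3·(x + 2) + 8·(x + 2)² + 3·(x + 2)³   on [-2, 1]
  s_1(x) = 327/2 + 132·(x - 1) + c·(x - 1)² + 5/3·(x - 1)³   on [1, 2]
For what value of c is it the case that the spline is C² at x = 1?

s_0''(x) = 16 + 18·(x + 2), so s_0''(1) = 70. On the right, s_1''(1) = 2c, so c = 35.

35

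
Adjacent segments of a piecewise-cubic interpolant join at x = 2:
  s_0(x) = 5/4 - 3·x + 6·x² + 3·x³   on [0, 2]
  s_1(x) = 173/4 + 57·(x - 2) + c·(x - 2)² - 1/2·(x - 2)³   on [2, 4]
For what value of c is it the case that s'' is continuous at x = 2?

24

s_0''(x) = 12 + 18·x, so s_0''(2) = 48. On the right, s_1''(2) = 2c, so c = 24.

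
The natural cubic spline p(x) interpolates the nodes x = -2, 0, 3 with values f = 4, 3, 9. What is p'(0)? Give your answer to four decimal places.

0.5000

With m_i denoting the second derivative at x_i, h_i = 2, 3, and Δ_i = (y_(i+1) − y_i)/h_i = -1/2, 2:
  2·m_0 + 10·m_1 + 3·m_2 = 6(Δ_1 - Δ_0) = 15
Natural end conditions: m_0 = m_2 = 0.
Solving the tridiagonal system: m_0 = 0, m_1 = 3/2, m_2 = 0.
On [0, 3], p'(x) = b_1 + 2c_1·x + 3d_1·x² with b_1 = Δ_1 - h_1(2m_1 + m_2)/6 = 1/2, c_1 = m_1/2 = 3/4, d_1 = (m_2 - m_1)/(6h_1) = -1/12. So p'(0) = 1/2.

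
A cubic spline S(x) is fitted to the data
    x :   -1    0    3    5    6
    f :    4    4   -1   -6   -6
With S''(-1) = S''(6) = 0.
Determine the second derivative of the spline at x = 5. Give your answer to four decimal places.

2.7538

With M_i denoting the second derivative at x_i, h_i = 1, 3, 2, 1, and Δ_i = (y_(i+1) − y_i)/h_i = 0, -5/3, -5/2, 0:
  1·M_0 + 8·M_1 + 3·M_2 = 6(Δ_1 - Δ_0) = -10
  3·M_1 + 10·M_2 + 2·M_3 = 6(Δ_2 - Δ_1) = -5
  2·M_2 + 6·M_3 + 1·M_4 = 6(Δ_3 - Δ_2) = 15
Natural end conditions: M_0 = M_4 = 0.
Solving the tridiagonal system: M_0 = 0, M_1 = -190/197, M_2 = -150/197, M_3 = 1085/394, M_4 = 0.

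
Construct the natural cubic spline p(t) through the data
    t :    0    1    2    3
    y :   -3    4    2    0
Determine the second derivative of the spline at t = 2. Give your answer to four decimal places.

Let M_i = p''(x_i). Step sizes h_i = 1, 1, 1; slopes of the chords Δ_i = (y_(i+1) - y_i)/h_i = 7, -2, -2.
  1·M_0 + 4·M_1 + 1·M_2 = 6(Δ_1 - Δ_0) = -54
  1·M_1 + 4·M_2 + 1·M_3 = 6(Δ_2 - Δ_1) = 0
Natural end conditions: M_0 = M_3 = 0.
Solving the tridiagonal system: M_0 = 0, M_1 = -72/5, M_2 = 18/5, M_3 = 0.

3.6000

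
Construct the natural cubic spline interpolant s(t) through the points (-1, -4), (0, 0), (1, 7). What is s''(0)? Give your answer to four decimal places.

4.5000

Write M_i for s''(x_i). With h_i = 1, 1 and divided differences Δ_i = 4, 7, the continuity of s' gives the tridiagonal system
  1·M_0 + 4·M_1 + 1·M_2 = 6(Δ_1 - Δ_0) = 18
Natural end conditions: M_0 = M_2 = 0.
Solving: M_0 = 0, M_1 = 9/2, M_2 = 0.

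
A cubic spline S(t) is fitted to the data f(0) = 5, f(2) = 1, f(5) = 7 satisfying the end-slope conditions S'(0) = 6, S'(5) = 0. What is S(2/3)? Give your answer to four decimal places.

6.0963

Write M_i for S''(x_i). With h_i = 2, 3 and divided differences Δ_i = -2, 2, the continuity of S' gives the tridiagonal system
  2·M_0 + 10·M_1 + 3·M_2 = 6(Δ_1 - Δ_0) = 24
Clamped end conditions give two more equations: 2h_0·M_0 + h_0·M_1 = 6(Δ_0 - S'(0)) = -48 and h_1·M_1 + 2h_1·M_2 = 6(S'(5) - Δ_1) = -12.
Forward elimination and back-substitution give M_0 = -78/5, M_1 = 36/5, M_2 = -28/5.
On [0, 2], S(t) = 5 + 6·t - 39/5·t² + 19/10·t³.
With t = 2/3: S(2/3) = 823/135.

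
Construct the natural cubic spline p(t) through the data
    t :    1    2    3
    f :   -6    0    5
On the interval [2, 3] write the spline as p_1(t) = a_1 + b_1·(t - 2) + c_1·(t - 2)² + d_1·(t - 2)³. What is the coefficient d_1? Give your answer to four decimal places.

0.2500

With M_i denoting the second derivative at x_i, h_i = 1, 1, and Δ_i = (y_(i+1) − y_i)/h_i = 6, 5:
  1·M_0 + 4·M_1 + 1·M_2 = 6(Δ_1 - Δ_0) = -6
Natural end conditions: M_0 = M_2 = 0.
Hence M_0 = 0, M_1 = -3/2, M_2 = 0.
On [2, 3], with p_1(t) = a_1 + b_1·(t - 2) + c_1·(t - 2)² + d_1·(t - 2)³: c_1 = M_1/2 = -3/4, d_1 = (M_2 - M_1)/(6h_1) = 1/4, b_1 = Δ_1 - h_1(2M_1 + M_2)/6 = 11/2.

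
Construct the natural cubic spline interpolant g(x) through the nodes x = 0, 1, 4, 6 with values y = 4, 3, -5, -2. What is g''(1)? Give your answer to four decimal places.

-2.4648

With M_i denoting the second derivative at x_i, h_i = 1, 3, 2, and Δ_i = (y_(i+1) − y_i)/h_i = -1, -8/3, 3/2:
  1·M_0 + 8·M_1 + 3·M_2 = 6(Δ_1 - Δ_0) = -10
  3·M_1 + 10·M_2 + 2·M_3 = 6(Δ_2 - Δ_1) = 25
Natural end conditions: M_0 = M_3 = 0.
Solving the tridiagonal system: M_0 = 0, M_1 = -175/71, M_2 = 230/71, M_3 = 0.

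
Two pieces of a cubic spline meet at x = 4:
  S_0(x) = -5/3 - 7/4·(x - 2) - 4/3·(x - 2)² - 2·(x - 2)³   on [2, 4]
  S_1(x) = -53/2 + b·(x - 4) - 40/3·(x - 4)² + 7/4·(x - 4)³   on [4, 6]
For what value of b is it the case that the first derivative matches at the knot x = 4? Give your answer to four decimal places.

-31.0833

S_0'(x) = -7/4 - 8/3·(x - 2) - 6·(x - 2)², so S_0'(4) = -373/12. On the right, S_1'(4) = b, so b = -373/12.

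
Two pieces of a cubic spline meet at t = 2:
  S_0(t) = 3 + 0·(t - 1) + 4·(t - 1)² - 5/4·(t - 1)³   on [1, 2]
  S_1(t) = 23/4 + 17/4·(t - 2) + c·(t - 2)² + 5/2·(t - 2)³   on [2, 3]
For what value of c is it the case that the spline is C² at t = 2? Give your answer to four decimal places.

S_0''(t) = 8 - 15/2·(t - 1), so S_0''(2) = 1/2. On the right, S_1''(2) = 2c, so c = 1/4.

0.2500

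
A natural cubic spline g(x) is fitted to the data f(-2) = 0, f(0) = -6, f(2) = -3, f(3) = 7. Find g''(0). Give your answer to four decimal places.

Let M_i = g''(x_i). Step sizes h_i = 2, 2, 1; slopes of the chords Δ_i = (y_(i+1) - y_i)/h_i = -3, 3/2, 10.
  2·M_0 + 8·M_1 + 2·M_2 = 6(Δ_1 - Δ_0) = 27
  2·M_1 + 6·M_2 + 1·M_3 = 6(Δ_2 - Δ_1) = 51
Natural end conditions: M_0 = M_3 = 0.
Hence M_0 = 0, M_1 = 15/11, M_2 = 177/22, M_3 = 0.

1.3636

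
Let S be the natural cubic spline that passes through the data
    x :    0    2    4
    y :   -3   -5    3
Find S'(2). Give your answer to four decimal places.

With M_i denoting the second derivative at x_i, h_i = 2, 2, and Δ_i = (y_(i+1) − y_i)/h_i = -1, 4:
  2·M_0 + 8·M_1 + 2·M_2 = 6(Δ_1 - Δ_0) = 30
Natural end conditions: M_0 = M_2 = 0.
Hence M_0 = 0, M_1 = 15/4, M_2 = 0.
On [2, 4], S'(x) = b_1 + 2c_1·(x - 2) + 3d_1·(x - 2)² with b_1 = Δ_1 - h_1(2M_1 + M_2)/6 = 3/2, c_1 = M_1/2 = 15/8, d_1 = (M_2 - M_1)/(6h_1) = -5/16. So S'(2) = 3/2.

1.5000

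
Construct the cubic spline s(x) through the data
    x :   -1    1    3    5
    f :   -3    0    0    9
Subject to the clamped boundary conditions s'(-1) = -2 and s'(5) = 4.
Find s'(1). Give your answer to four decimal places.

Let M_i = s''(x_i). Step sizes h_i = 2, 2, 2; slopes of the chords Δ_i = (y_(i+1) - y_i)/h_i = 3/2, 0, 9/2.
  2·M_0 + 8·M_1 + 2·M_2 = 6(Δ_1 - Δ_0) = -9
  2·M_1 + 8·M_2 + 2·M_3 = 6(Δ_2 - Δ_1) = 27
Clamped end conditions give two more equations: 2h_0·M_0 + h_0·M_1 = 6(Δ_0 - s'(-1)) = 21 and h_2·M_2 + 2h_2·M_3 = 6(s'(5) - Δ_2) = -3.
Hence M_0 = 37/5, M_1 = -43/10, M_2 = 53/10, M_3 = -17/5.
On [1, 3], s'(x) = b_1 + 2c_1·(x - 1) + 3d_1·(x - 1)² with b_1 = Δ_1 - h_1(2M_1 + M_2)/6 = 11/10, c_1 = M_1/2 = -43/20, d_1 = (M_2 - M_1)/(6h_1) = 4/5. So s'(1) = 11/10.

1.1000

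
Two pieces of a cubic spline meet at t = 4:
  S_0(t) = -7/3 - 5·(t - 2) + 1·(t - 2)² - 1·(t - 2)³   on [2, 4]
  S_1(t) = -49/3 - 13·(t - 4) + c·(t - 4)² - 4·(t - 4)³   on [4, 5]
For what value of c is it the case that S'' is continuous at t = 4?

-5

S_0''(t) = 2 - 6·(t - 2), so S_0''(4) = -10. On the right, S_1''(4) = 2c, so c = -5.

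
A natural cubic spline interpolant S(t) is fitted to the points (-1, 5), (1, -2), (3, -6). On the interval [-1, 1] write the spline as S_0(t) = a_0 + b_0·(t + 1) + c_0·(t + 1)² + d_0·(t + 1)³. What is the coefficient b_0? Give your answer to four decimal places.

-3.8750

Let m_i = S''(x_i). Step sizes h_i = 2, 2; slopes of the chords Δ_i = (y_(i+1) - y_i)/h_i = -7/2, -2.
  2·m_0 + 8·m_1 + 2·m_2 = 6(Δ_1 - Δ_0) = 9
Natural end conditions: m_0 = m_2 = 0.
Forward elimination and back-substitution give m_0 = 0, m_1 = 9/8, m_2 = 0.
On [-1, 1], with S_0(t) = a_0 + b_0·(t + 1) + c_0·(t + 1)² + d_0·(t + 1)³: c_0 = m_0/2 = 0, d_0 = (m_1 - m_0)/(6h_0) = 3/32, b_0 = Δ_0 - h_0(2m_0 + m_1)/6 = -31/8.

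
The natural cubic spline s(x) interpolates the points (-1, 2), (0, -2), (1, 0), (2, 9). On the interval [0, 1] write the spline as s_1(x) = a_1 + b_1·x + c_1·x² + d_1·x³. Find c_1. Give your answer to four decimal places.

Let M_i = s''(x_i). Step sizes h_i = 1, 1, 1; slopes of the chords Δ_i = (y_(i+1) - y_i)/h_i = -4, 2, 9.
  1·M_0 + 4·M_1 + 1·M_2 = 6(Δ_1 - Δ_0) = 36
  1·M_1 + 4·M_2 + 1·M_3 = 6(Δ_2 - Δ_1) = 42
Natural end conditions: M_0 = M_3 = 0.
Solving the tridiagonal system: M_0 = 0, M_1 = 34/5, M_2 = 44/5, M_3 = 0.
On [0, 1], with s_1(x) = a_1 + b_1·x + c_1·x² + d_1·x³: c_1 = M_1/2 = 17/5, d_1 = (M_2 - M_1)/(6h_1) = 1/3, b_1 = Δ_1 - h_1(2M_1 + M_2)/6 = -26/15.

3.4000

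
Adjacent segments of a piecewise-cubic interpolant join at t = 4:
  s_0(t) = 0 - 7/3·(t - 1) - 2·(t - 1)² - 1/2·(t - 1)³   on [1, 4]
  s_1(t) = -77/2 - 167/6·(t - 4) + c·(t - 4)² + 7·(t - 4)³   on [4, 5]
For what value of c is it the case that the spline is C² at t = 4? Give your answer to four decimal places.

s_0''(t) = -4 - 3·(t - 1), so s_0''(4) = -13. On the right, s_1''(4) = 2c, so c = -13/2.

-6.5000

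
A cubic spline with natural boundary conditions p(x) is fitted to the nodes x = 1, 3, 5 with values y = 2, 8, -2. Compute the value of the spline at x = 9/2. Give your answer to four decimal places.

Write M_i for p''(x_i). With h_i = 2, 2 and divided differences Δ_i = 3, -5, the continuity of p' gives the tridiagonal system
  2·M_0 + 8·M_1 + 2·M_2 = 6(Δ_1 - Δ_0) = -48
Natural end conditions: M_0 = M_2 = 0.
Forward elimination and back-substitution give M_0 = 0, M_1 = -6, M_2 = 0.
On [3, 5], p(x) = 8 - 1·(x - 3) - 3·(x - 3)² + 1/2·(x - 3)³.
With (x - 3) = 3/2: p(9/2) = 23/16.

1.4375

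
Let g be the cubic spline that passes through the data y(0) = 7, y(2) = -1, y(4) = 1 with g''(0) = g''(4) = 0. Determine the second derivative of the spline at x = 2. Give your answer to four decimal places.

With m_i denoting the second derivative at x_i, h_i = 2, 2, and Δ_i = (y_(i+1) − y_i)/h_i = -4, 1:
  2·m_0 + 8·m_1 + 2·m_2 = 6(Δ_1 - Δ_0) = 30
Natural end conditions: m_0 = m_2 = 0.
Solving the tridiagonal system: m_0 = 0, m_1 = 15/4, m_2 = 0.

3.7500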